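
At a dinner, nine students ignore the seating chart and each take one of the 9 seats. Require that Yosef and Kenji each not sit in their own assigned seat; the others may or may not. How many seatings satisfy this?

287280

Let A_j be the event that the j-th constrained one is fixed. By inclusion-exclusion over the 2 events:
Σ_{j=0}^{2} (-1)^j C(2,j)(9-j)!
= C(2,0)·9! - C(2,1)·8! + C(2,2)·7!
= 362880 - 80640 + 5040
= 287280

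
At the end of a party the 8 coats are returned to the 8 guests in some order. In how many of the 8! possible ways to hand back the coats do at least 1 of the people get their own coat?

25487

# with exactly i fixed is C(8,i)·!(8-i); sum over i=1..8:
  i=1: C(8,1)·!7 = 8·1854 = 14832
  i=2: C(8,2)·!6 = 28·265 = 7420
  i=3: C(8,3)·!5 = 56·44 = 2464
  i=4: C(8,4)·!4 = 70·9 = 630
  i=5: C(8,5)·!3 = 56·2 = 112
  i=6: C(8,6)·!2 = 28·1 = 28
  i=7: C(8,7)·!1 = 8·0 = 0
  i=8: C(8,8)·!0 = 1·1 = 1
Total = 25487.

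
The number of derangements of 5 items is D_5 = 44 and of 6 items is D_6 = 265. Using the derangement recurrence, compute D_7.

D_7 = (7-1)·(D_6 + D_5) = 6·(265 + 44) = 6·309 = 1854.

1854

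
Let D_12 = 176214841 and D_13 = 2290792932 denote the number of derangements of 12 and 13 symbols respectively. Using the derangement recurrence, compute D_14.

D_14 = (14-1)·(D_13 + D_12) = 13·(2290792932 + 176214841) = 13·2467007773 = 32071101049.

32071101049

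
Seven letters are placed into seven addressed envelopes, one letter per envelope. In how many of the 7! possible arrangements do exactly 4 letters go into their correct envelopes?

70

Choose which 4 of the 7 are fixed: C(7,4) = 35.
The other 3 form a derangement: !3 = 2.
Total: 35 × 2 = 70.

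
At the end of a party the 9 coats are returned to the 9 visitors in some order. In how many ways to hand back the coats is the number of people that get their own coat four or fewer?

Sum C(9,i)·!(9-i) for i = 0..4:
  i=0: C(9,0)·!9 = 1·133496 = 133496
  i=1: C(9,1)·!8 = 9·14833 = 133497
  i=2: C(9,2)·!7 = 36·1854 = 66744
  i=3: C(9,3)·!6 = 84·265 = 22260
  i=4: C(9,4)·!5 = 126·44 = 5544
Total = 361541.

361541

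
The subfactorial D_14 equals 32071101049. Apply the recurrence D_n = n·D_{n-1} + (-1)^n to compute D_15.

481066515734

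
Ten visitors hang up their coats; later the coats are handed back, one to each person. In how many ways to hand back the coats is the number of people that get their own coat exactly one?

Choose which one of the 10 is fixed: C(10,1) = 10.
The other 9 form a derangement: !9 = 133496.
Total: 10 × 133496 = 1334960.

1334960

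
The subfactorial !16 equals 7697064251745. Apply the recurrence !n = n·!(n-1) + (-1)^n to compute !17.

130850092279664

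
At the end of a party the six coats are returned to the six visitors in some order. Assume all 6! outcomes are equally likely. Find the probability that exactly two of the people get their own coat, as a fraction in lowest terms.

Favorable outcomes: C(6,2)·!4 = 15·9 = 135.
Total outcomes: 6! = 720.
Probability = 135/720 = 3/16.

3/16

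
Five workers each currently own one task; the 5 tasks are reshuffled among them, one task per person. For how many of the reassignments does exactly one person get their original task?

Choose which one of the 5 is fixed: C(5,1) = 5.
The other 4 form a derangement: !4 = 9.
Total: 5 × 9 = 45.

45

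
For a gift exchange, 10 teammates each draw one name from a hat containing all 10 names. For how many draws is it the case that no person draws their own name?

1334961

!10 is the nearest integer to 10!/e.
10! = 3628800, and 3628800/e ≈ 1334960.92, so !10 = 1334961.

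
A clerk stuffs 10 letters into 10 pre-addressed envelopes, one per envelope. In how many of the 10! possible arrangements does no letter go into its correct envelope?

By inclusion-exclusion, !10 = Σ (-1)^k · 10!/k! for k=0..10
= 10! - 10!/1! + 10!/2! - 10!/3! + 10!/4! - 10!/5! + 10!/6! - 10!/7! + 10!/8! - 10!/9! + 10!/10!
= 3628800 - 3628800 + 1814400 - 604800 + 151200 - 30240 + 5040 - 720 + 90 - 10 + 1
= 1334961

1334961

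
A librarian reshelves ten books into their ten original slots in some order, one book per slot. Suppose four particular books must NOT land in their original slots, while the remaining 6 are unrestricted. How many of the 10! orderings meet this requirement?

Inclusion-exclusion on the 4 forbidden self-matches:
Σ_{j=0}^{4} (-1)^j C(4,j)(10-j)!
= C(4,0)·10! - C(4,1)·9! + C(4,2)·8! - C(4,3)·7! + C(4,4)·6!
= 3628800 - 1451520 + 241920 - 20160 + 720
= 2399760

2399760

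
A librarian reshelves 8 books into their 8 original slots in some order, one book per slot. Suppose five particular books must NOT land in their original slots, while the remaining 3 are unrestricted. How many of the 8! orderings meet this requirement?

21234

Let A_j be the event that the j-th constrained one is fixed. By inclusion-exclusion over the 5 events:
Σ_{j=0}^{5} (-1)^j C(5,j)(8-j)!
= C(5,0)·8! - C(5,1)·7! + C(5,2)·6! - C(5,3)·5! + C(5,4)·4! - C(5,5)·3!
= 40320 - 25200 + 7200 - 1200 + 120 - 6
= 21234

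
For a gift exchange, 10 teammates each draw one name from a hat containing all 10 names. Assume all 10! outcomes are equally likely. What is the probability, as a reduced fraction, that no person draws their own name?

Favorable outcomes: !10 = 1334961.
Total outcomes: 10! = 3628800.
Probability = 1334961/3628800 = 16481/44800.

16481/44800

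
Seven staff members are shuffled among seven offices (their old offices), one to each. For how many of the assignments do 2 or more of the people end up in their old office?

# with exactly i fixed is C(7,i)·!(7-i); sum over i=2..7:
  i=2: C(7,2)·!5 = 21·44 = 924
  i=3: C(7,3)·!4 = 35·9 = 315
  i=4: C(7,4)·!3 = 35·2 = 70
  i=5: C(7,5)·!2 = 21·1 = 21
  i=6: C(7,6)·!1 = 7·0 = 0
  i=7: C(7,7)·!0 = 1·1 = 1
Total = 1331.

1331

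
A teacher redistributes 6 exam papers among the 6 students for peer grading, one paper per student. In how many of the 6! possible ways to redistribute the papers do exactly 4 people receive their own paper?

Choose which 4 of the 6 are fixed: C(6,4) = 15.
The other 2 form a derangement: !2 = 1.
Total: 15 × 1 = 15.

15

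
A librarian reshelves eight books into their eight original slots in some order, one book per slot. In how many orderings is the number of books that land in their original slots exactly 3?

Pick the 3 fixed positions: C(8,3) = 56 ways.
The remaining 5 must be deranged: !5 = 44.
Total: 56 × 44 = 2464.

2464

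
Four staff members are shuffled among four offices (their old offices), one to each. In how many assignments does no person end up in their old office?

Recurrence: !4 = 3·(!3 + !2).
!4 = 3·(2 + 1) = 3·3 = 9

9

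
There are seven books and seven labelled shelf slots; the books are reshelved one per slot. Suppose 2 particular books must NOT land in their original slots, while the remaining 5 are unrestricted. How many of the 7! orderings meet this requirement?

Inclusion-exclusion on the 2 forbidden self-matches:
Σ_{j=0}^{2} (-1)^j C(2,j)(7-j)!
= C(2,0)·7! - C(2,1)·6! + C(2,2)·5!
= 5040 - 1440 + 120
= 3720

3720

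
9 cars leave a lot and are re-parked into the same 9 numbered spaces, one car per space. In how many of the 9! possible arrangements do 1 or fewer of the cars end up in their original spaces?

# with exactly i fixed is C(9,i)·!(9-i); sum over i=0..1:
  i=0: C(9,0)·!9 = 1·133496 = 133496
  i=1: C(9,1)·!8 = 9·14833 = 133497
Total = 266993.

266993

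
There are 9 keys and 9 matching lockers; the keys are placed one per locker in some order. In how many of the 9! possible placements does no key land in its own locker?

The subfactorial !9 = [9!/e] (nearest integer).
9! = 362880, and 362880/e ≈ 133496.09, so !9 = 133496.

133496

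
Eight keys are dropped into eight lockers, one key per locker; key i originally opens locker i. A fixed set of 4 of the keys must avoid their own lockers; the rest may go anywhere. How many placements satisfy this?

Inclusion-exclusion on the 4 forbidden self-matches:
Σ_{j=0}^{4} (-1)^j C(4,j)(8-j)!
= C(4,0)·8! - C(4,1)·7! + C(4,2)·6! - C(4,3)·5! + C(4,4)·4!
= 40320 - 20160 + 4320 - 480 + 24
= 24024

24024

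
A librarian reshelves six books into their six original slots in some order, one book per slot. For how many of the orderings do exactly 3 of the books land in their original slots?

40

Pick the 3 fixed positions: C(6,3) = 20 ways.
The other 3 form a derangement: !3 = 2.
Total: 20 × 2 = 40.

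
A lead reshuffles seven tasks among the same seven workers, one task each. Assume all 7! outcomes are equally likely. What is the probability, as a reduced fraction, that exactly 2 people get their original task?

Favorable outcomes: C(7,2)·!5 = 21·44 = 924.
Total outcomes: 7! = 5040.
Probability = 924/5040 = 11/60.

11/60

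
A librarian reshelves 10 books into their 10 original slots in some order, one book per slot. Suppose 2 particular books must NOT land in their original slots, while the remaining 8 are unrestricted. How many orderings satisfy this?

2943360

Let A_j be the event that the j-th constrained one is fixed. By inclusion-exclusion over the 2 events:
Σ_{j=0}^{2} (-1)^j C(2,j)(10-j)!
= C(2,0)·10! - C(2,1)·9! + C(2,2)·8!
= 3628800 - 725760 + 40320
= 2943360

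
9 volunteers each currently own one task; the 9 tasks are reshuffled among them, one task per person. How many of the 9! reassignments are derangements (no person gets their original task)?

133496

Use !n = n·!(n-1) + (-1)^n.
!9 = 9·14833 - 1 = 133496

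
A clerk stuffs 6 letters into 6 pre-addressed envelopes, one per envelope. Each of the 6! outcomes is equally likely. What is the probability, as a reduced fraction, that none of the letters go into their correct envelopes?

53/144

Favorable outcomes: !6 = 265.
Total outcomes: 6! = 720.
Probability = 265/720 = 53/144.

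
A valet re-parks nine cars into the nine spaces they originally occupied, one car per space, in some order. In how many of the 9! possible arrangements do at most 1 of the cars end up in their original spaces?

266993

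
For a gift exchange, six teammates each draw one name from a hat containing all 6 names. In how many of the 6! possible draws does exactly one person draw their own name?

Pick the single fixed position: C(6,1) = 6 ways.
The remaining 5 must be deranged: !5 = 44.
Total: 6 × 44 = 264.

264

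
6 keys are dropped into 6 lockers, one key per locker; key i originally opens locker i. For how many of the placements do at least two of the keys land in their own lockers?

191

Sum C(6,i)·!(6-i) for i = 2..6:
  i=2: C(6,2)·!4 = 15·9 = 135
  i=3: C(6,3)·!3 = 20·2 = 40
  i=4: C(6,4)·!2 = 15·1 = 15
  i=5: C(6,5)·!1 = 6·0 = 0
  i=6: C(6,6)·!0 = 1·1 = 1
Total = 191.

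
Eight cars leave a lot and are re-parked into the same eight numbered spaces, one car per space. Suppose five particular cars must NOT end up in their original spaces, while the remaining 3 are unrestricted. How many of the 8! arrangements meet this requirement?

Let A_j be the event that the j-th constrained one is fixed. By inclusion-exclusion over the 5 events:
Σ_{j=0}^{5} (-1)^j C(5,j)(8-j)!
= C(5,0)·8! - C(5,1)·7! + C(5,2)·6! - C(5,3)·5! + C(5,4)·4! - C(5,5)·3!
= 40320 - 25200 + 7200 - 1200 + 120 - 6
= 21234

21234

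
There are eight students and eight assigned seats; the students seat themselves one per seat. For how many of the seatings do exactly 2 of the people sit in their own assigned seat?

7420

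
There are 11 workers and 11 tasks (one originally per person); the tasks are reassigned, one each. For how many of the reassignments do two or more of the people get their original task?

10547659

Sum C(11,i)·!(11-i) for i = 2..11:
  i=2: C(11,2)·!9 = 55·133496 = 7342280
  i=3: C(11,3)·!8 = 165·14833 = 2447445
  i=4: C(11,4)·!7 = 330·1854 = 611820
  i=5: C(11,5)·!6 = 462·265 = 122430
  i=6: C(11,6)·!5 = 462·44 = 20328
  i=7: C(11,7)·!4 = 330·9 = 2970
  i=8: C(11,8)·!3 = 165·2 = 330
  i=9: C(11,9)·!2 = 55·1 = 55
  i=10: C(11,10)·!1 = 11·0 = 0
  i=11: C(11,11)·!0 = 1·1 = 1
Total = 10547659.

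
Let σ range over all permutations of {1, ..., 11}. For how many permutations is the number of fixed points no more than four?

39770686

# with exactly i fixed is C(11,i)·!(11-i); sum over i=0..4:
  i=0: C(11,0)·!11 = 1·14684570 = 14684570
  i=1: C(11,1)·!10 = 11·1334961 = 14684571
  i=2: C(11,2)·!9 = 55·133496 = 7342280
  i=3: C(11,3)·!8 = 165·14833 = 2447445
  i=4: C(11,4)·!7 = 330·1854 = 611820
Total = 39770686.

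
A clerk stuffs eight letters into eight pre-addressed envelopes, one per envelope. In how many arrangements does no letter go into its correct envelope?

14833

The number of derangements of 8 is !8 = Σ_{k=0}^{8} (-1)^k·8!/k!
= 8! - 8!/1! + 8!/2! - 8!/3! + 8!/4! - 8!/5! + 8!/6! - 8!/7! + 8!/8!
= 40320 - 40320 + 20160 - 6720 + 1680 - 336 + 56 - 8 + 1
= 14833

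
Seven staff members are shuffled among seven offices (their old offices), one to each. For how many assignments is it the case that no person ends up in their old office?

1854

The number of derangements of 7 is !7 = Σ_{k=0}^{7} (-1)^k·7!/k!
= 7! - 7!/1! + 7!/2! - 7!/3! + 7!/4! - 7!/5! + 7!/6! - 7!/7!
= 5040 - 5040 + 2520 - 840 + 210 - 42 + 7 - 1
= 1854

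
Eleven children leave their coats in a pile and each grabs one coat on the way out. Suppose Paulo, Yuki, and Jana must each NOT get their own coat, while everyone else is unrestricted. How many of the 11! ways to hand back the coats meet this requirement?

Inclusion-exclusion on the 3 forbidden self-matches:
Σ_{j=0}^{3} (-1)^j C(3,j)(11-j)!
= C(3,0)·11! - C(3,1)·10! + C(3,2)·9! - C(3,3)·8!
= 39916800 - 10886400 + 1088640 - 40320
= 30078720

30078720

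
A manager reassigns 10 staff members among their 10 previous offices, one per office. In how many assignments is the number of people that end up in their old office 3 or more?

# with exactly i fixed is C(10,i)·!(10-i); sum over i=3..10:
  i=3: C(10,3)·!7 = 120·1854 = 222480
  i=4: C(10,4)·!6 = 210·265 = 55650
  i=5: C(10,5)·!5 = 252·44 = 11088
  i=6: C(10,6)·!4 = 210·9 = 1890
  i=7: C(10,7)·!3 = 120·2 = 240
  i=8: C(10,8)·!2 = 45·1 = 45
  i=9: C(10,9)·!1 = 10·0 = 0
  i=10: C(10,10)·!0 = 1·1 = 1
Total = 291394.

291394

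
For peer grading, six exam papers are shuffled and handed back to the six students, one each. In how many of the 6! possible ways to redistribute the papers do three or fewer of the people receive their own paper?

704

# with exactly i fixed is C(6,i)·!(6-i); sum over i=0..3:
  i=0: C(6,0)·!6 = 1·265 = 265
  i=1: C(6,1)·!5 = 6·44 = 264
  i=2: C(6,2)·!4 = 15·9 = 135
  i=3: C(6,3)·!3 = 20·2 = 40
Total = 704.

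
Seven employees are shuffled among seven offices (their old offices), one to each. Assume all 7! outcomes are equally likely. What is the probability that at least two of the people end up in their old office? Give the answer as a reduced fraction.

1331/5040

Favorable outcomes: Σ_{i≥2} C(7,i)·!(7-i) = 21·44 + 35·9 + 35·2 + 21·1 + 7·0 + 1·1 = 1331.
Total outcomes: 7! = 5040.
Probability = 1331/5040 = 1331/5040.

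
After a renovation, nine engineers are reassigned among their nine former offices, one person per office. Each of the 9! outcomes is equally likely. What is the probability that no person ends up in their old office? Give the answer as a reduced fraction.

16687/45360

Favorable outcomes: !9 = 133496.
Total outcomes: 9! = 362880.
Probability = 133496/362880 = 16687/45360.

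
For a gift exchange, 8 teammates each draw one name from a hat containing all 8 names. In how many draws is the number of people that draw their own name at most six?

40319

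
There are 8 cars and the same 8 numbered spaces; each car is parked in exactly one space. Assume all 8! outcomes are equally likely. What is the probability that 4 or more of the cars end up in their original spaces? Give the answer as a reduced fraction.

257/13440

Favorable outcomes: Σ_{i≥4} C(8,i)·!(8-i) = 70·9 + 56·2 + 28·1 + 8·0 + 1·1 = 771.
Total outcomes: 8! = 40320.
Probability = 771/40320 = 257/13440.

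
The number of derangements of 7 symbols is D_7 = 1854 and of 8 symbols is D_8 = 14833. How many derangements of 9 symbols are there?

133496

D_9 = (9-1)·(D_8 + D_7) = 8·(14833 + 1854) = 8·16687 = 133496.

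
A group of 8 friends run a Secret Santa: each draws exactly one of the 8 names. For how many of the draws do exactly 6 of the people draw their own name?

28

Pick the 6 fixed positions: C(8,6) = 28 ways.
The other 2 form a derangement: !2 = 1.
Total: 28 × 1 = 28.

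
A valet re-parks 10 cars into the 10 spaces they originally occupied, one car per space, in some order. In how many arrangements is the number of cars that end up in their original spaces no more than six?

3628514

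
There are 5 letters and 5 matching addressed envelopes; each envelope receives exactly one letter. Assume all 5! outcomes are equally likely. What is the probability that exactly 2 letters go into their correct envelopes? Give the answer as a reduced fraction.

Favorable outcomes: C(5,2)·!3 = 10·2 = 20.
Total outcomes: 5! = 120.
Probability = 20/120 = 1/6.

1/6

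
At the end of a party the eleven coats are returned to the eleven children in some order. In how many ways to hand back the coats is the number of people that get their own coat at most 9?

# with exactly i fixed is C(11,i)·!(11-i); sum over i=0..9:
  i=0: C(11,0)·!11 = 1·14684570 = 14684570
  i=1: C(11,1)·!10 = 11·1334961 = 14684571
  i=2: C(11,2)·!9 = 55·133496 = 7342280
  i=3: C(11,3)·!8 = 165·14833 = 2447445
  i=4: C(11,4)·!7 = 330·1854 = 611820
  i=5: C(11,5)·!6 = 462·265 = 122430
  i=6: C(11,6)·!5 = 462·44 = 20328
  i=7: C(11,7)·!4 = 330·9 = 2970
  i=8: C(11,8)·!3 = 165·2 = 330
  i=9: C(11,9)·!2 = 55·1 = 55
Total = 39916799.

39916799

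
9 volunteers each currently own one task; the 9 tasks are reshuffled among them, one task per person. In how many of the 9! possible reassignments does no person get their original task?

133496

The number of derangements of 9 is !9 = Σ_{k=0}^{9} (-1)^k·9!/k!
= 9! - 9!/1! + 9!/2! - 9!/3! + 9!/4! - 9!/5! + 9!/6! - 9!/7! + 9!/8! - 9!/9!
= 362880 - 362880 + 181440 - 60480 + 15120 - 3024 + 504 - 72 + 9 - 1
= 133496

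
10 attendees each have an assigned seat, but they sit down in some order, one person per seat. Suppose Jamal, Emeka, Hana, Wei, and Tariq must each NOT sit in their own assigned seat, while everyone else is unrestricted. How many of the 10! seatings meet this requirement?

Inclusion-exclusion on the 5 forbidden self-matches:
Σ_{j=0}^{5} (-1)^j C(5,j)(10-j)!
= C(5,0)·10! - C(5,1)·9! + C(5,2)·8! - C(5,3)·7! + C(5,4)·6! - C(5,5)·5!
= 3628800 - 1814400 + 403200 - 50400 + 3600 - 120
= 2170680

2170680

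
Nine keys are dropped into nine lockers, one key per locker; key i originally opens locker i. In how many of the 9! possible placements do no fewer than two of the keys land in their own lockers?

95887

Sum C(9,i)·!(9-i) for i = 2..9:
  i=2: C(9,2)·!7 = 36·1854 = 66744
  i=3: C(9,3)·!6 = 84·265 = 22260
  i=4: C(9,4)·!5 = 126·44 = 5544
  i=5: C(9,5)·!4 = 126·9 = 1134
  i=6: C(9,6)·!3 = 84·2 = 168
  i=7: C(9,7)·!2 = 36·1 = 36
  i=8: C(9,8)·!1 = 9·0 = 0
  i=9: C(9,9)·!0 = 1·1 = 1
Total = 95887.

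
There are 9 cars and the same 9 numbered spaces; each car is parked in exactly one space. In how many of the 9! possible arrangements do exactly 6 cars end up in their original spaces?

168

Pick the 6 fixed positions: C(9,6) = 84 ways.
The other 3 form a derangement: !3 = 2.
Total: 84 × 2 = 168.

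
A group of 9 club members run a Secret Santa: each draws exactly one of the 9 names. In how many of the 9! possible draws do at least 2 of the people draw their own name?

# with exactly i fixed is C(9,i)·!(9-i); sum over i=2..9:
  i=2: C(9,2)·!7 = 36·1854 = 66744
  i=3: C(9,3)·!6 = 84·265 = 22260
  i=4: C(9,4)·!5 = 126·44 = 5544
  i=5: C(9,5)·!4 = 126·9 = 1134
  i=6: C(9,6)·!3 = 84·2 = 168
  i=7: C(9,7)·!2 = 36·1 = 36
  i=8: C(9,8)·!1 = 9·0 = 0
  i=9: C(9,9)·!0 = 1·1 = 1
Total = 95887.

95887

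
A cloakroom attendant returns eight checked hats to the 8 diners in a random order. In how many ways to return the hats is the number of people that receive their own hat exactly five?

112

Choose which 5 of the 8 are fixed: C(8,5) = 56.
The other 3 form a derangement: !3 = 2.
Total: 56 × 2 = 112.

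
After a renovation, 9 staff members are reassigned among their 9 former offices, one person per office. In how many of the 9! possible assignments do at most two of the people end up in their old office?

333737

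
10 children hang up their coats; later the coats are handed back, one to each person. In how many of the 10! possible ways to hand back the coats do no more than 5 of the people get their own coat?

Sum C(10,i)·!(10-i) for i = 0..5:
  i=0: C(10,0)·!10 = 1·1334961 = 1334961
  i=1: C(10,1)·!9 = 10·133496 = 1334960
  i=2: C(10,2)·!8 = 45·14833 = 667485
  i=3: C(10,3)·!7 = 120·1854 = 222480
  i=4: C(10,4)·!6 = 210·265 = 55650
  i=5: C(10,5)·!5 = 252·44 = 11088
Total = 3626624.

3626624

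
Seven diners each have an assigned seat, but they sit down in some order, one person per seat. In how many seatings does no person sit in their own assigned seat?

1854

!7 = 7! · Σ_{k=0}^{7} (-1)^k/k!
= 7! - 7!/1! + 7!/2! - 7!/3! + 7!/4! - 7!/5! + 7!/6! - 7!/7!
= 5040 - 5040 + 2520 - 840 + 210 - 42 + 7 - 1
= 1854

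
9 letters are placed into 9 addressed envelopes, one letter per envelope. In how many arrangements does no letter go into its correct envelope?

133496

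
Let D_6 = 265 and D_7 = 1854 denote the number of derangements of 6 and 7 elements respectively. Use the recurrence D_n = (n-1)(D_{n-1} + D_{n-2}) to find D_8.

D_8 = (8-1)·(D_7 + D_6) = 7·(1854 + 265) = 7·2119 = 14833.

14833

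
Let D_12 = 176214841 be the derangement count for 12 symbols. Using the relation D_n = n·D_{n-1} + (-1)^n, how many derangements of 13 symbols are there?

2290792932

D_13 = 13·176214841 - 1 = 2290792932.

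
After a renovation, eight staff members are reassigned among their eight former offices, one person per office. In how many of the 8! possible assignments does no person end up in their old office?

14833

Use !n = (n-1)(!(n-1) + !(n-2)).
!8 = 7·(1854 + 265) = 7·2119 = 14833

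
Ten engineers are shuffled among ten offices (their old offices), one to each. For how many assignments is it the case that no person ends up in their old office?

By inclusion-exclusion, !10 = Σ (-1)^k · 10!/k! for k=0..10
= 10! - 10!/1! + 10!/2! - 10!/3! + 10!/4! - 10!/5! + 10!/6! - 10!/7! + 10!/8! - 10!/9! + 10!/10!
= 3628800 - 3628800 + 1814400 - 604800 + 151200 - 30240 + 5040 - 720 + 90 - 10 + 1
= 1334961

1334961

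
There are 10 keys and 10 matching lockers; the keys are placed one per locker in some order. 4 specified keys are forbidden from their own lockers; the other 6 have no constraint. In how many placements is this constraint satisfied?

2399760

Inclusion-exclusion on the 4 forbidden self-matches:
Σ_{j=0}^{4} (-1)^j C(4,j)(10-j)!
= C(4,0)·10! - C(4,1)·9! + C(4,2)·8! - C(4,3)·7! + C(4,4)·6!
= 3628800 - 1451520 + 241920 - 20160 + 720
= 2399760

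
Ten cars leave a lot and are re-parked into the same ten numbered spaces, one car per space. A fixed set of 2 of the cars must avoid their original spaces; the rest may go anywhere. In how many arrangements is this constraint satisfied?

2943360

Inclusion-exclusion on the 2 forbidden self-matches:
Σ_{j=0}^{2} (-1)^j C(2,j)(10-j)!
= C(2,0)·10! - C(2,1)·9! + C(2,2)·8!
= 3628800 - 725760 + 40320
= 2943360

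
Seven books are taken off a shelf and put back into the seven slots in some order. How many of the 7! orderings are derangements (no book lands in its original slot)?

!7 is the nearest integer to 7!/e.
7! = 5040, and 5040/e ≈ 1854.11, so !7 = 1854.

1854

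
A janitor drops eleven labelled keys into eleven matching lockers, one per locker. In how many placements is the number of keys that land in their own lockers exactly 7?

Pick the 7 fixed positions: C(11,7) = 330 ways.
The remaining 4 must be deranged: !4 = 9.
Total: 330 × 9 = 2970.

2970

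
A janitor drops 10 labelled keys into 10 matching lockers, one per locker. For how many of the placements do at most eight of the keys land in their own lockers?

Sum C(10,i)·!(10-i) for i = 0..8:
  i=0: C(10,0)·!10 = 1·1334961 = 1334961
  i=1: C(10,1)·!9 = 10·133496 = 1334960
  i=2: C(10,2)·!8 = 45·14833 = 667485
  i=3: C(10,3)·!7 = 120·1854 = 222480
  i=4: C(10,4)·!6 = 210·265 = 55650
  i=5: C(10,5)·!5 = 252·44 = 11088
  i=6: C(10,6)·!4 = 210·9 = 1890
  i=7: C(10,7)·!3 = 120·2 = 240
  i=8: C(10,8)·!2 = 45·1 = 45
Total = 3628799.

3628799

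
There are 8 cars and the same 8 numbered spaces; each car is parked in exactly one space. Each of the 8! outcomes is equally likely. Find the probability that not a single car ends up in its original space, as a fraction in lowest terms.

Favorable outcomes: !8 = 14833.
Total outcomes: 8! = 40320.
Probability = 14833/40320 = 2119/5760.

2119/5760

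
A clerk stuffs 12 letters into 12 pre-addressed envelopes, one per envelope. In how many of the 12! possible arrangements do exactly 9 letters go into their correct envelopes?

Choose which 9 of the 12 are fixed: C(12,9) = 220.
The other 3 form a derangement: !3 = 2.
Total: 220 × 2 = 440.

440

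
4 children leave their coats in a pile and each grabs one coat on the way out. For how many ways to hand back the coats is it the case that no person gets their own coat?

9

Recurrence: !4 = 4·!3 + (-1)^4.
!4 = 4·2 + 1 = 9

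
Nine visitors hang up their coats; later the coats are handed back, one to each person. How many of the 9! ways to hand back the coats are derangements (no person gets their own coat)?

Recurrence: !9 = 9·!8 + (-1)^9.
!9 = 9·14833 - 1 = 133496

133496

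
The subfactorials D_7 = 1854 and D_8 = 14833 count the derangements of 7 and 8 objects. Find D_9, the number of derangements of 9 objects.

133496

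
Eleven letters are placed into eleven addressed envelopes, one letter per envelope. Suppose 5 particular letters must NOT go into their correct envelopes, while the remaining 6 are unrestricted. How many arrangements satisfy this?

Inclusion-exclusion on the 5 forbidden self-matches:
Σ_{j=0}^{5} (-1)^j C(5,j)(11-j)!
= C(5,0)·11! - C(5,1)·10! + C(5,2)·9! - C(5,3)·8! + C(5,4)·7! - C(5,5)·6!
= 39916800 - 18144000 + 3628800 - 403200 + 25200 - 720
= 25022880

25022880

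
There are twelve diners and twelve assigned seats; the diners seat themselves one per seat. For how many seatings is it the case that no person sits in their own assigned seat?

The subfactorial !12 = [12!/e] (nearest integer).
12! = 479001600, and 479001600/e ≈ 176214840.93, so !12 = 176214841.

176214841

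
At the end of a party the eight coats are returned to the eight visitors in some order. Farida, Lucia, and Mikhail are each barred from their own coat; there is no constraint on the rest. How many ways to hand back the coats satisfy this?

Let A_j be the event that the j-th constrained one is fixed. By inclusion-exclusion over the 3 events:
Σ_{j=0}^{3} (-1)^j C(3,j)(8-j)!
= C(3,0)·8! - C(3,1)·7! + C(3,2)·6! - C(3,3)·5!
= 40320 - 15120 + 2160 - 120
= 27240

27240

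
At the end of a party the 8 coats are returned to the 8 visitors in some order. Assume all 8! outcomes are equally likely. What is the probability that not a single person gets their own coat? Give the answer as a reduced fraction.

Favorable outcomes: !8 = 14833.
Total outcomes: 8! = 40320.
Probability = 14833/40320 = 2119/5760.

2119/5760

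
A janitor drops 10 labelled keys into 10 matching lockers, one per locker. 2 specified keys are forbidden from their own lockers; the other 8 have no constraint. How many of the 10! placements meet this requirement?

Inclusion-exclusion on the 2 forbidden self-matches:
Σ_{j=0}^{2} (-1)^j C(2,j)(10-j)!
= C(2,0)·10! - C(2,1)·9! + C(2,2)·8!
= 3628800 - 725760 + 40320
= 2943360

2943360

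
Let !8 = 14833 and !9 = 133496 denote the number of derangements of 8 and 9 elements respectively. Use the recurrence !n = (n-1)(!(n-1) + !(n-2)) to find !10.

1334961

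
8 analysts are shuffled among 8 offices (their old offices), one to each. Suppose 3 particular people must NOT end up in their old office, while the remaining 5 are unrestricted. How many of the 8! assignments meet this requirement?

27240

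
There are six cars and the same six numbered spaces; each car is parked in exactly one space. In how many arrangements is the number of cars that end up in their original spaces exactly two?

Pick the 2 fixed positions: C(6,2) = 15 ways.
The remaining 4 must be deranged: !4 = 9.
Total: 15 × 9 = 135.

135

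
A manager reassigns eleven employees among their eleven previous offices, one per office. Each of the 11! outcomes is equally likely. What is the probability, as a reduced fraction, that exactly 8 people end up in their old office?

Favorable outcomes: C(11,8)·!3 = 165·2 = 330.
Total outcomes: 11! = 39916800.
Probability = 330/39916800 = 1/120960.

1/120960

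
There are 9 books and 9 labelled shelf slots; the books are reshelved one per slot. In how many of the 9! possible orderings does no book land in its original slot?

133496

The number of derangements of 9 is !9 = Σ_{k=0}^{9} (-1)^k·9!/k!
= 9! - 9!/1! + 9!/2! - 9!/3! + 9!/4! - 9!/5! + 9!/6! - 9!/7! + 9!/8! - 9!/9!
= 362880 - 362880 + 181440 - 60480 + 15120 - 3024 + 504 - 72 + 9 - 1
= 133496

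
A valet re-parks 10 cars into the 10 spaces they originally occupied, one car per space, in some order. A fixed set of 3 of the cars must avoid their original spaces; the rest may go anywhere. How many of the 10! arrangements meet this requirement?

2656080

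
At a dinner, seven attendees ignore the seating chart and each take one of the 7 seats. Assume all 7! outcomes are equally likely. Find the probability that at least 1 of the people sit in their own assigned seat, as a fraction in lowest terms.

Favorable outcomes: Σ_{i≥1} C(7,i)·!(7-i) = 7·265 + 21·44 + 35·9 + 35·2 + 21·1 + 7·0 + 1·1 = 3186.
Total outcomes: 7! = 5040.
Probability = 3186/5040 = 177/280.

177/280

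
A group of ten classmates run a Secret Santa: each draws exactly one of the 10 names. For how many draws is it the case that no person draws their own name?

!10 is the nearest integer to 10!/e.
10! = 3628800, and 3628800/e ≈ 1334960.92, so !10 = 1334961.

1334961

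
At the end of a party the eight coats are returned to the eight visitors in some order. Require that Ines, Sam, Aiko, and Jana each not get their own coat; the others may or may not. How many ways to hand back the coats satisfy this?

24024

Let A_j be the event that the j-th constrained one is fixed. By inclusion-exclusion over the 4 events:
Σ_{j=0}^{4} (-1)^j C(4,j)(8-j)!
= C(4,0)·8! - C(4,1)·7! + C(4,2)·6! - C(4,3)·5! + C(4,4)·4!
= 40320 - 20160 + 4320 - 480 + 24
= 24024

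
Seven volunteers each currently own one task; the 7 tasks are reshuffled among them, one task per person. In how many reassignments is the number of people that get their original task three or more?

407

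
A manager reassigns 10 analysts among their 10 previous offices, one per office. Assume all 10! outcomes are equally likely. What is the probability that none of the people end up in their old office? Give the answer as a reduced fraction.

16481/44800

Favorable outcomes: !10 = 1334961.
Total outcomes: 10! = 3628800.
Probability = 1334961/3628800 = 16481/44800.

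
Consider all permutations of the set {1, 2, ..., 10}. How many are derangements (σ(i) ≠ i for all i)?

1334961

The subfactorial !10 = [10!/e] (nearest integer).
10! = 3628800, and 3628800/e ≈ 1334960.92, so !10 = 1334961.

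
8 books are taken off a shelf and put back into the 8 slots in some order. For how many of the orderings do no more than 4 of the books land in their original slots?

Sum C(8,i)·!(8-i) for i = 0..4:
  i=0: C(8,0)·!8 = 1·14833 = 14833
  i=1: C(8,1)·!7 = 8·1854 = 14832
  i=2: C(8,2)·!6 = 28·265 = 7420
  i=3: C(8,3)·!5 = 56·44 = 2464
  i=4: C(8,4)·!4 = 70·9 = 630
Total = 40179.

40179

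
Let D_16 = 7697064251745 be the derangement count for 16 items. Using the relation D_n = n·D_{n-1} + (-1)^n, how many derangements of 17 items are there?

D_17 = 17·7697064251745 - 1 = 130850092279664.

130850092279664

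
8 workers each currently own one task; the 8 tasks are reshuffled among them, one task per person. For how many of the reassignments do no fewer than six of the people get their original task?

29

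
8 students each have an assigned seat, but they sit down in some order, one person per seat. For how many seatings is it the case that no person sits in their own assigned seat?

By inclusion-exclusion, !8 = Σ (-1)^k · 8!/k! for k=0..8
= 8! - 8!/1! + 8!/2! - 8!/3! + 8!/4! - 8!/5! + 8!/6! - 8!/7! + 8!/8!
= 40320 - 40320 + 20160 - 6720 + 1680 - 336 + 56 - 8 + 1
= 14833

14833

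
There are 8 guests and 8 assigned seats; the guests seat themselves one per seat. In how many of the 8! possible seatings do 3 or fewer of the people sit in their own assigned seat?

39549

Sum C(8,i)·!(8-i) for i = 0..3:
  i=0: C(8,0)·!8 = 1·14833 = 14833
  i=1: C(8,1)·!7 = 8·1854 = 14832
  i=2: C(8,2)·!6 = 28·265 = 7420
  i=3: C(8,3)·!5 = 56·44 = 2464
Total = 39549.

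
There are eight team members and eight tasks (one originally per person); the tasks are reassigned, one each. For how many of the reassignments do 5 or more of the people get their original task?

141

Sum C(8,i)·!(8-i) for i = 5..8:
  i=5: C(8,5)·!3 = 56·2 = 112
  i=6: C(8,6)·!2 = 28·1 = 28
  i=7: C(8,7)·!1 = 8·0 = 0
  i=8: C(8,8)·!0 = 1·1 = 1
Total = 141.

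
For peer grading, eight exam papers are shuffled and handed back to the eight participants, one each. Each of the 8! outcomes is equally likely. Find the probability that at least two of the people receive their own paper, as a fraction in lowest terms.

Favorable outcomes: Σ_{i≥2} C(8,i)·!(8-i) = 28·265 + 56·44 + 70·9 + 56·2 + 28·1 + 8·0 + 1·1 = 10655.
Total outcomes: 8! = 40320.
Probability = 10655/40320 = 2131/8064.

2131/8064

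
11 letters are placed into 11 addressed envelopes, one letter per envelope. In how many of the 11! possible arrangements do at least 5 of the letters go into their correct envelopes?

146114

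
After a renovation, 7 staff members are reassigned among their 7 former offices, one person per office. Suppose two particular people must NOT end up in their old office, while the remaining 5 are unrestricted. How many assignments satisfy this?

3720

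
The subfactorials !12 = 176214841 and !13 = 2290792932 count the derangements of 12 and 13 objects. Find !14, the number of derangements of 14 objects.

32071101049

!14 = (14-1)·(!13 + !12) = 13·(2290792932 + 176214841) = 13·2467007773 = 32071101049.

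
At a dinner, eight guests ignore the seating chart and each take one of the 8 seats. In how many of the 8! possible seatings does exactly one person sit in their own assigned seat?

14832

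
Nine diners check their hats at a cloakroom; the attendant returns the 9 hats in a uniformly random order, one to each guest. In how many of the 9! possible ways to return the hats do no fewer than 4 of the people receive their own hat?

# with exactly i fixed is C(9,i)·!(9-i); sum over i=4..9:
  i=4: C(9,4)·!5 = 126·44 = 5544
  i=5: C(9,5)·!4 = 126·9 = 1134
  i=6: C(9,6)·!3 = 84·2 = 168
  i=7: C(9,7)·!2 = 36·1 = 36
  i=8: C(9,8)·!1 = 9·0 = 0
  i=9: C(9,9)·!0 = 1·1 = 1
Total = 6883.

6883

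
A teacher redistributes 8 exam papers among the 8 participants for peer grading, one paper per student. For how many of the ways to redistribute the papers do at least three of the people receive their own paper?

Sum C(8,i)·!(8-i) for i = 3..8:
  i=3: C(8,3)·!5 = 56·44 = 2464
  i=4: C(8,4)·!4 = 70·9 = 630
  i=5: C(8,5)·!3 = 56·2 = 112
  i=6: C(8,6)·!2 = 28·1 = 28
  i=7: C(8,7)·!1 = 8·0 = 0
  i=8: C(8,8)·!0 = 1·1 = 1
Total = 3235.

3235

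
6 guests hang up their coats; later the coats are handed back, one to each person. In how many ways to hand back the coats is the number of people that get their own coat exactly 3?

40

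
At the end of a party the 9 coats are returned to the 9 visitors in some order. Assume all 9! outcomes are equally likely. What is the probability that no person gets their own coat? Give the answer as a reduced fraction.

Favorable outcomes: !9 = 133496.
Total outcomes: 9! = 362880.
Probability = 133496/362880 = 16687/45360.

16687/45360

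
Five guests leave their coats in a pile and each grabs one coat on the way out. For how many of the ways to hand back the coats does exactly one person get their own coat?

45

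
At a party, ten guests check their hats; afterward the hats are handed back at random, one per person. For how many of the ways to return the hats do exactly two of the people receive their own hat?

Pick the 2 fixed positions: C(10,2) = 45 ways.
The remaining 8 must be deranged: !8 = 14833.
Total: 45 × 14833 = 667485.

667485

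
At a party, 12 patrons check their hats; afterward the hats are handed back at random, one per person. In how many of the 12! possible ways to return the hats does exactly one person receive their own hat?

Choose which one of the 12 is fixed: C(12,1) = 12.
The remaining 11 must be deranged: !11 = 14684570.
Total: 12 × 14684570 = 176214840.

176214840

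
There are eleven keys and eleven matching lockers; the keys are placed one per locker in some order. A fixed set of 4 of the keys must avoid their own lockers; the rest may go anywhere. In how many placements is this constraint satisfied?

27422640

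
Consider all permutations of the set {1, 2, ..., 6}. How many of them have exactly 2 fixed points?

135

Choose which 2 of the 6 are fixed: C(6,2) = 15.
The other 4 form a derangement: !4 = 9.
Total: 15 × 9 = 135.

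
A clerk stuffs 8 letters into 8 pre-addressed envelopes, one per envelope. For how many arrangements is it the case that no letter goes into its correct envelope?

Recurrence: !8 = 7·(!7 + !6).
!8 = 7·(1854 + 265) = 7·2119 = 14833

14833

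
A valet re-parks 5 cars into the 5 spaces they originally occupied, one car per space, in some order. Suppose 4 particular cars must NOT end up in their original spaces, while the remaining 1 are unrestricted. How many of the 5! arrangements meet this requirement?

53

Let A_j be the event that the j-th constrained one is fixed. By inclusion-exclusion over the 4 events:
Σ_{j=0}^{4} (-1)^j C(4,j)(5-j)!
= C(4,0)·5! - C(4,1)·4! + C(4,2)·3! - C(4,3)·2! + C(4,4)·1!
= 120 - 96 + 36 - 8 + 1
= 53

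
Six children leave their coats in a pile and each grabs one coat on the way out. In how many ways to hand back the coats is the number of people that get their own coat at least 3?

56

# with exactly i fixed is C(6,i)·!(6-i); sum over i=3..6:
  i=3: C(6,3)·!3 = 20·2 = 40
  i=4: C(6,4)·!2 = 15·1 = 15
  i=5: C(6,5)·!1 = 6·0 = 0
  i=6: C(6,6)·!0 = 1·1 = 1
Total = 56.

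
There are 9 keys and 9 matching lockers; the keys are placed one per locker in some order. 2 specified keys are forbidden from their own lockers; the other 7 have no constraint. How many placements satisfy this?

287280

Inclusion-exclusion on the 2 forbidden self-matches:
Σ_{j=0}^{2} (-1)^j C(2,j)(9-j)!
= C(2,0)·9! - C(2,1)·8! + C(2,2)·7!
= 362880 - 80640 + 5040
= 287280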